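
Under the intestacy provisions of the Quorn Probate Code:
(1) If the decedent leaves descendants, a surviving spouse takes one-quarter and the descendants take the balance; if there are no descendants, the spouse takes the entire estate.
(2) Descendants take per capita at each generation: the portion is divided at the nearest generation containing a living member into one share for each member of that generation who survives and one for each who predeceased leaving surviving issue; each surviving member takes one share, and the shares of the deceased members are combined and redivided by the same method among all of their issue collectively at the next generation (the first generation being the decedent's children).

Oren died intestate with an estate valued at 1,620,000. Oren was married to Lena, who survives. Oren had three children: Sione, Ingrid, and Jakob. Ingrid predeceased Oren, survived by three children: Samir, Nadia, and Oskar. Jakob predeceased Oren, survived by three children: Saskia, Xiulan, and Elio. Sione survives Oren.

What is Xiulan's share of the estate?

Xiulan receives 135,000.

Lena takes one-quarter of 1,620,000 = 405,000. The remaining 1,215,000 passes to the descendants.
The descendants' portion (1,215,000) is divided at the children's generation into 3 shares of 405,000. Sione takes 405,000. The 2 shares of the deceased (Ingrid and Jakob) are combined into a pool of 810,000.
That pool (810,000) is divided at the grandchildren's generation equally among Samir, Nadia, Oskar, Saskia, Xiulan, and Elio: 135,000 each.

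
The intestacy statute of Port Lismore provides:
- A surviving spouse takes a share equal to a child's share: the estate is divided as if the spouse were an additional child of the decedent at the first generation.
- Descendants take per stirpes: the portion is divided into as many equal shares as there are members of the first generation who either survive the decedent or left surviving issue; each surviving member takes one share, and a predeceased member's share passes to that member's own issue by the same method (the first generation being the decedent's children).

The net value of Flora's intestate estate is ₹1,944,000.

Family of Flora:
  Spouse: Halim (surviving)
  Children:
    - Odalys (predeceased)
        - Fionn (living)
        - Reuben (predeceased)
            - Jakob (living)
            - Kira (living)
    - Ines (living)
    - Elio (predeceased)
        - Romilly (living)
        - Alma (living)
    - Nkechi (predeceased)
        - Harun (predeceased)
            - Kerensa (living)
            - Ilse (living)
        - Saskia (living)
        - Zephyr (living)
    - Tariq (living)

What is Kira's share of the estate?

Kira receives ₹81,000.

The spouse counts as an additional share at the children's level, so there are 6 primary shares of ₹324,000. Halim takes one such share (₹324,000).
The children's combined portion (₹1,620,000) is divided into 5 shares of ₹324,000: Ines and Tariq each take ₹324,000; Odalys's ₹324,000 share passes to Odalys's issue; Elio's ₹324,000 share passes to Elio's issue; Nkechi's ₹324,000 share passes to Nkechi's issue.
Odalys's share (₹324,000) is divided into 2 shares of ₹162,000: Fionn takes ₹162,000; Reuben's ₹162,000 share passes to Reuben's issue.
Reuben's share (₹162,000) is divided into 2 shares of ₹81,000: Jakob and Kira each take ₹81,000.
Elio's share (₹324,000) is divided into 2 shares of ₹162,000: Romilly and Alma each take ₹162,000.
Nkechi's share (₹324,000) is divided into 3 shares of ₹108,000: Saskia and Zephyr each take ₹108,000; Harun's ₹108,000 share passes to Harun's issue.
Harun's share (₹108,000) is divided into 2 shares of ₹54,000: Kerensa and Ilse each take ₹54,000.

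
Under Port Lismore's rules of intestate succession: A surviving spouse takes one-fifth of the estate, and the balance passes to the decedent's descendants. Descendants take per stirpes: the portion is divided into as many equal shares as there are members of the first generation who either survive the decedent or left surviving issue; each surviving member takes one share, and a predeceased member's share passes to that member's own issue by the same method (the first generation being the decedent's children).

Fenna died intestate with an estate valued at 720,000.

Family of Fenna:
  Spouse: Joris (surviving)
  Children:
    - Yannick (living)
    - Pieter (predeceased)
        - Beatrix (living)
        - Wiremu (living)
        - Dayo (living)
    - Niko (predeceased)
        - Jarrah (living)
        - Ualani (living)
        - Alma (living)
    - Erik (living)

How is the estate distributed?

Joris takes one-fifth of 720,000 = 144,000. The remaining 576,000 passes to the descendants.
The descendants' portion (576,000) is divided into 4 shares of 144,000: Yannick and Erik each take 144,000; Pieter's 144,000 share passes to Pieter's issue; Niko's 144,000 share passes to Niko's issue.
Pieter's share (144,000) is divided into 3 shares of 48,000: Beatrix, Wiremu, and Dayo each take 48,000.
Niko's share (144,000) is divided into 3 shares of 48,000: Jarrah, Ualani, and Alma each take 48,000.

Joris: 144,000; Yannick: 144,000; Beatrix: 48,000; Wiremu: 48,000; Dayo: 48,000; Jarrah: 48,000; Ualani: 48,000; Alma: 48,000; Erik: 144,000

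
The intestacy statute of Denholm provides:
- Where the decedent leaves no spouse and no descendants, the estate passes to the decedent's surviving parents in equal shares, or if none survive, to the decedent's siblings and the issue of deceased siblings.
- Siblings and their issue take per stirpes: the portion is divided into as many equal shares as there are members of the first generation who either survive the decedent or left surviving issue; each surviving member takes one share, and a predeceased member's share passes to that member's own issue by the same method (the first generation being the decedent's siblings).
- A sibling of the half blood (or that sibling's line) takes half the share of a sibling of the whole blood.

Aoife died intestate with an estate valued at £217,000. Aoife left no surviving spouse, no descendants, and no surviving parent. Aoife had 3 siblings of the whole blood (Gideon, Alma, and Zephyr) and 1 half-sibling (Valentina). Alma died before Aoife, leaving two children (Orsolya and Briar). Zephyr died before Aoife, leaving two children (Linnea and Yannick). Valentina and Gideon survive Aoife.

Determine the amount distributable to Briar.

Briar receives £31,000.

The entire £217,000 passes to the siblings and their issue.
Counting each half-blood sibling's line as half a unit, there are 7/2 units in £217,000, so one unit is £62,000. Whole-blood lines (Gideon, Alma, and Zephyr) take £62,000 each; half-blood lines (Valentina) take £31,000 each.
Alma's share (£62,000) is divided into 2 shares of £31,000: Orsolya and Briar each take £31,000.
Zephyr's share (£62,000) is divided into 2 shares of £31,000: Linnea and Yannick each take £31,000.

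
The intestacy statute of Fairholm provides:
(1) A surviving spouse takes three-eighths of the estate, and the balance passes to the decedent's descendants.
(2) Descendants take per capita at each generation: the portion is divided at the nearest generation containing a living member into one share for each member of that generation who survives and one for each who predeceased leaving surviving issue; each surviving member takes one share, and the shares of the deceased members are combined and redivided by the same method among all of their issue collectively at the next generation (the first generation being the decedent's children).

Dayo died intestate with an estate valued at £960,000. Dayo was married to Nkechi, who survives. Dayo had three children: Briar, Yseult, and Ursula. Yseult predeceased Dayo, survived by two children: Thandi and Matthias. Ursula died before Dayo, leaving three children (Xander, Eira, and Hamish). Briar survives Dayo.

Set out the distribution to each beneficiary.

Nkechi: £360,000; Briar: £200,000; Thandi: £80,000; Matthias: £80,000; Xander: £80,000; Eira: £80,000; Hamish: £80,000

Nkechi takes three-eighths of £960,000 = £360,000. The remaining £600,000 passes to the descendants.
The descendants' portion (£600,000) is divided at the children's generation into 3 shares of £200,000. Briar takes £200,000. The 2 shares of the deceased (Yseult and Ursula) are combined into a pool of £400,000.
That pool (£400,000) is divided at the grandchildren's generation equally among Thandi, Matthias, Xander, Eira, and Hamish: £80,000 each.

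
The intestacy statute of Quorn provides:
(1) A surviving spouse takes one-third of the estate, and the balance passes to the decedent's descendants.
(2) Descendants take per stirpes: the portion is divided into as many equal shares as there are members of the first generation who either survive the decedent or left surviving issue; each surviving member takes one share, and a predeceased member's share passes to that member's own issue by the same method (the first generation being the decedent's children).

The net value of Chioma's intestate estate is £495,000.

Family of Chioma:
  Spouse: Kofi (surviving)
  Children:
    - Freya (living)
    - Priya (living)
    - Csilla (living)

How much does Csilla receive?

Csilla receives £110,000.

Kofi takes one-third of £495,000 = £165,000. The remaining £330,000 passes to the descendants.
The descendants' portion (£330,000) is divided into 3 shares of £110,000: Freya, Priya, and Csilla each take £110,000.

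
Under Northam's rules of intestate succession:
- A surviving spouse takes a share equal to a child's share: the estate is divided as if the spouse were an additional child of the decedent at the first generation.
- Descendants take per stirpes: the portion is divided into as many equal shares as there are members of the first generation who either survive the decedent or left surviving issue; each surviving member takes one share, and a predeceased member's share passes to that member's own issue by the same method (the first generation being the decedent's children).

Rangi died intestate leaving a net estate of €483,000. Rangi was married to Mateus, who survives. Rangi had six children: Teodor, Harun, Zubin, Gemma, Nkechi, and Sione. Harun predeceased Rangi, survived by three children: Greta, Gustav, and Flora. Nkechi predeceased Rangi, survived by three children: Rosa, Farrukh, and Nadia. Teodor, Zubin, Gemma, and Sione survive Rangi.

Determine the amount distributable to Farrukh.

Farrukh receives €23,000.

The spouse counts as an additional share at the children's level, so there are 7 primary shares of €69,000. Mateus takes one such share (€69,000).
The children's combined portion (€414,000) is divided into 6 shares of €69,000: Teodor, Zubin, Gemma, and Sione each take €69,000; Harun's €69,000 share passes to Harun's issue; Nkechi's €69,000 share passes to Nkechi's issue.
Harun's share (€69,000) is divided into 3 shares of €23,000: Greta, Gustav, and Flora each take €23,000.
Nkechi's share (€69,000) is divided into 3 shares of €23,000: Rosa, Farrukh, and Nadia each take €23,000.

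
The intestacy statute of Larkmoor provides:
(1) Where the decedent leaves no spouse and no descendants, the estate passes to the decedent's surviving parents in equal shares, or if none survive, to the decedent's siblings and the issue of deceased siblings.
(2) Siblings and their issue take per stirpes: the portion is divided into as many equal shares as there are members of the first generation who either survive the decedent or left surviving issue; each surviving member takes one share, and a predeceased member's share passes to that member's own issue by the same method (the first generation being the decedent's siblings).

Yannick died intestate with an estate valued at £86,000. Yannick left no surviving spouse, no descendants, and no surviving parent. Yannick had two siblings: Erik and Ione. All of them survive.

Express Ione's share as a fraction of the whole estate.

The entire £86,000 passes to the siblings and their issue.
That amount (£86,000) is divided into 2 shares of £43,000: Erik and Ione each take £43,000.

Ione receives 1/2 of the estate.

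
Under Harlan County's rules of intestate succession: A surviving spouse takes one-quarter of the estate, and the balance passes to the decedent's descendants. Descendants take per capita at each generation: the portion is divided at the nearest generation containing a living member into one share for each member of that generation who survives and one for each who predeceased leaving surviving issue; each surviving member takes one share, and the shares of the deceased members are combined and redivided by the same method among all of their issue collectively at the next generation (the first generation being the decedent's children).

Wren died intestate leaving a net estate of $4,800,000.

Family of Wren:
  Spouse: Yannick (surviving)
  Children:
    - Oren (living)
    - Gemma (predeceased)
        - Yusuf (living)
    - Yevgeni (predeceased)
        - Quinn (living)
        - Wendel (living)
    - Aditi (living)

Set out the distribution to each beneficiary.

Yannick takes one-quarter of $4,800,000 = $1,200,000. The remaining $3,600,000 passes to the descendants.
The descendants' portion ($3,600,000) is divided at the children's generation into 4 shares of $900,000. Oren and Aditi each take $900,000. The 2 shares of the deceased (Gemma and Yevgeni) are combined into a pool of $1,800,000.
That pool ($1,800,000) is divided at the grandchildren's generation equally among Yusuf, Quinn, and Wendel: $600,000 each.

Yannick: $1,200,000; Oren: $900,000; Yusuf: $600,000; Quinn: $600,000; Wendel: $600,000; Aditi: $900,000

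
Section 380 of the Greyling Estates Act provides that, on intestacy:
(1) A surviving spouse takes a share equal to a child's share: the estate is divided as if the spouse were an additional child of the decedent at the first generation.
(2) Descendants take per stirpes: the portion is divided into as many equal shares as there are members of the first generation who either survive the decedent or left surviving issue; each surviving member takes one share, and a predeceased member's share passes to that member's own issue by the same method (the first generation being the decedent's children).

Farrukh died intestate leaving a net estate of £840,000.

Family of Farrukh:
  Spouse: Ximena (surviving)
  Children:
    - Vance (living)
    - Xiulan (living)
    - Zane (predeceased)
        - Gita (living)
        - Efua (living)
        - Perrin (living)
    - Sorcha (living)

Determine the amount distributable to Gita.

The spouse counts as an additional share at the children's level, so there are 5 primary shares of £168,000. Ximena takes one such share (£168,000).
The children's combined portion (£672,000) is divided into 4 shares of £168,000: Vance, Xiulan, and Sorcha each take £168,000; Zane's £168,000 share passes to Zane's issue.
Zane's share (£168,000) is divided into 3 shares of £56,000: Gita, Efua, and Perrin each take £56,000.

Gita receives £56,000.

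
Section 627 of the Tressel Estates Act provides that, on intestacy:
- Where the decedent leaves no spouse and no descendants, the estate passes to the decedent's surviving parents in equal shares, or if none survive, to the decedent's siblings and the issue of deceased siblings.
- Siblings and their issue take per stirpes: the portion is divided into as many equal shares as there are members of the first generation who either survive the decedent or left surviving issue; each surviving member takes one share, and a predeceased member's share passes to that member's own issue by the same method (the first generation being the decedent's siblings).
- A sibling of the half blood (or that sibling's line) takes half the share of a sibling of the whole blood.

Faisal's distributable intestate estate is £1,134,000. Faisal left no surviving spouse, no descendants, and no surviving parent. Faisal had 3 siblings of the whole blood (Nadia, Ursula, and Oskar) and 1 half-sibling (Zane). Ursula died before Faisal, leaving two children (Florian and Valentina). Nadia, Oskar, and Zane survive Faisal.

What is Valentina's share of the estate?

The entire £1,134,000 passes to the siblings and their issue.
Counting each half-blood sibling's line as half a unit, there are 7/2 units in £1,134,000, so one unit is £324,000. Whole-blood lines (Nadia, Ursula, and Oskar) take £324,000 each; half-blood lines (Zane) take £162,000 each.
Ursula's share (£324,000) is divided into 2 shares of £162,000: Florian and Valentina each take £162,000.

Valentina receives £162,000.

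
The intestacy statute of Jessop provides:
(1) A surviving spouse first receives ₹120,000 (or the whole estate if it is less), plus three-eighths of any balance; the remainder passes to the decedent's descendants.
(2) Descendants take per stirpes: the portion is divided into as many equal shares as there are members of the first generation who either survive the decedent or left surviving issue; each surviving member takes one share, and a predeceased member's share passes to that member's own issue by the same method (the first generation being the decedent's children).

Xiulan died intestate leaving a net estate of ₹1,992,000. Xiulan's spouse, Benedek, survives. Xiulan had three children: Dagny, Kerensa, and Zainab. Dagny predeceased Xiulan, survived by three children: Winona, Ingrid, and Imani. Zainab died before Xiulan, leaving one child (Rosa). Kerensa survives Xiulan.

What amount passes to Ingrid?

Ingrid receives ₹130,000.

Benedek first takes ₹120,000, leaving a balance of ₹1,872,000. Benedek then takes three-eighths of the balance (₹702,000), for a total of ₹822,000. The remaining ₹1,170,000 passes to the descendants.
The descendants' portion (₹1,170,000) is divided into 3 shares of ₹390,000: Kerensa takes ₹390,000; Dagny's ₹390,000 share passes to Dagny's issue; Zainab's ₹390,000 share passes to Zainab's issue.
Dagny's share (₹390,000) is divided into 3 shares of ₹130,000: Winona, Ingrid, and Imani each take ₹130,000.
Zainab's share (₹390,000) passes entirely to Rosa.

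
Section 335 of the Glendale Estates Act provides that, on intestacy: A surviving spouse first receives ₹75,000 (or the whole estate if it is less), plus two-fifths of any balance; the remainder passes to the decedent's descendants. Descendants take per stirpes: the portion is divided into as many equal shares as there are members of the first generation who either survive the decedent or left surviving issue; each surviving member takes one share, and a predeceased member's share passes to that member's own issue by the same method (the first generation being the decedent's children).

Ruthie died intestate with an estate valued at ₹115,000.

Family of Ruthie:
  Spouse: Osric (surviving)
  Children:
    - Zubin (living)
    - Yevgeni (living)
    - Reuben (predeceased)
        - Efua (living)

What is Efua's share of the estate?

Osric first takes ₹75,000, leaving a balance of ₹40,000. Osric then takes two-fifths of the balance (₹16,000), for a total of ₹91,000. The remaining ₹24,000 passes to the descendants.
The descendants' portion (₹24,000) is divided into 3 shares of ₹8,000: Zubin and Yevgeni each take ₹8,000; Reuben's ₹8,000 share passes to Reuben's issue.
Reuben's share (₹8,000) passes entirely to Efua.

Efua receives ₹8,000.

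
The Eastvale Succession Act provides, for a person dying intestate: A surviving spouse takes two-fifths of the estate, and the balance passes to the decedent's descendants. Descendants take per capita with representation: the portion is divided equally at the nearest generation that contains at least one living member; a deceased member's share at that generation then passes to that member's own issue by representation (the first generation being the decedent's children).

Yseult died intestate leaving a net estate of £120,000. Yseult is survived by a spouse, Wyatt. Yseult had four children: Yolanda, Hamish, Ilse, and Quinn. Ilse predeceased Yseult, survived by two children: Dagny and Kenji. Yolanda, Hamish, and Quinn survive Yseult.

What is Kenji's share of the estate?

Kenji receives £9,000.

Wyatt takes two-fifths of £120,000 = £48,000. The remaining £72,000 passes to the descendants.
The descendants' portion (£72,000) is divided into 4 shares of £18,000: Yolanda, Hamish, and Quinn each take £18,000; Ilse's £18,000 share passes to Ilse's issue.
Ilse's share (£18,000) is divided into 2 shares of £9,000: Dagny and Kenji each take £9,000.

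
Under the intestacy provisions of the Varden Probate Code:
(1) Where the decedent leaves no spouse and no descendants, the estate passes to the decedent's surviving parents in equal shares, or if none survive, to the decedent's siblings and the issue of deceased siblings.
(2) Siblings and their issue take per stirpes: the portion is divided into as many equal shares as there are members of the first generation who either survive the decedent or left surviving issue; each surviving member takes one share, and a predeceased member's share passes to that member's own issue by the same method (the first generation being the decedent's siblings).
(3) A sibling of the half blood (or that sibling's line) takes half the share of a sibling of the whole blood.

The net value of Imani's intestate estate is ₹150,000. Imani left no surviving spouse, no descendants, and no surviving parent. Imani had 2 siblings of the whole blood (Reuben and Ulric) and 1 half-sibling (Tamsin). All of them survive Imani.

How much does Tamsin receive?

Tamsin receives ₹30,000.

The entire ₹150,000 passes to the siblings and their issue.
Counting each half-blood sibling's line as half a unit, there are 5/2 units in ₹150,000, so one unit is ₹60,000. Whole-blood lines (Reuben and Ulric) take ₹60,000 each; half-blood lines (Tamsin) take ₹30,000 each.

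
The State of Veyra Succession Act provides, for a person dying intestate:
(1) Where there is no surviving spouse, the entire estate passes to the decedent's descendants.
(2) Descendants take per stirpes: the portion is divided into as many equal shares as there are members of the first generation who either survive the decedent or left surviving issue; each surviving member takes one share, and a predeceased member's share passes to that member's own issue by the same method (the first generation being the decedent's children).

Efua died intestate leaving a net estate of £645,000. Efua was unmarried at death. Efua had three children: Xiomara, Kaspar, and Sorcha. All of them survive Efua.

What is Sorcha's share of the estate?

Sorcha receives £215,000.

The entire £645,000 passes to the descendants.
That amount (£645,000) is divided into 3 shares of £215,000: Xiomara, Kaspar, and Sorcha each take £215,000.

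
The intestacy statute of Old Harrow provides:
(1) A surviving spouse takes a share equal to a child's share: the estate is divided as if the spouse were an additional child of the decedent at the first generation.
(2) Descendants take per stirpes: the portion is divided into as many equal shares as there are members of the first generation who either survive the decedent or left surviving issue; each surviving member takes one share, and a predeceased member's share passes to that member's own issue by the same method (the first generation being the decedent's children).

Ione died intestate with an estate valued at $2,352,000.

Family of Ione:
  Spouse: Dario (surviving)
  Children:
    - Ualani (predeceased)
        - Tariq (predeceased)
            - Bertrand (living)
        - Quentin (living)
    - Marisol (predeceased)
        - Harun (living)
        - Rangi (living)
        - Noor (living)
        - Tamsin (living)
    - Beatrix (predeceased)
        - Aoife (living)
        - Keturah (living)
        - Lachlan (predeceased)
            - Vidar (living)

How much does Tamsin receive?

Tamsin receives $147,000.

The spouse counts as an additional share at the children's level, so there are 4 primary shares of $588,000. Dario takes one such share ($588,000).
The children's combined portion ($1,764,000) is divided into 3 shares of $588,000: Ualani's $588,000 share passes to Ualani's issue; Marisol's $588,000 share passes to Marisol's issue; Beatrix's $588,000 share passes to Beatrix's issue.
Ualani's share ($588,000) is divided into 2 shares of $294,000: Quentin takes $294,000; Tariq's $294,000 share passes to Tariq's issue.
Tariq's share ($294,000) passes entirely to Bertrand.
Marisol's share ($588,000) is divided into 4 shares of $147,000: Harun, Rangi, Noor, and Tamsin each take $147,000.
Beatrix's share ($588,000) is divided into 3 shares of $196,000: Aoife and Keturah each take $196,000; Lachlan's $196,000 share passes to Lachlan's issue.
Lachlan's share ($196,000) passes entirely to Vidar.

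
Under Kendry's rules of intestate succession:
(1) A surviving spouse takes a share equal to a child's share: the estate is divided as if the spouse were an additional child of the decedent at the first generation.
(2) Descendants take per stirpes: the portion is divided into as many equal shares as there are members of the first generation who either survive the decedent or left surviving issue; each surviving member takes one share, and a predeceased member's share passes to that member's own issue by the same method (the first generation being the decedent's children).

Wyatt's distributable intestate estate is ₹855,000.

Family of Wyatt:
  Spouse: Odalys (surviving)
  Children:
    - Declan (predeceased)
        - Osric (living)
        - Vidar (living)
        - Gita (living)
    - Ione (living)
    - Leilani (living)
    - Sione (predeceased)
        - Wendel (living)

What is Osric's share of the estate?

Osric receives ₹57,000.

The spouse counts as an additional share at the children's level, so there are 5 primary shares of ₹171,000. Odalys takes one such share (₹171,000).
The children's combined portion (₹684,000) is divided into 4 shares of ₹171,000: Ione and Leilani each take ₹171,000; Declan's ₹171,000 share passes to Declan's issue; Sione's ₹171,000 share passes to Sione's issue.
Declan's share (₹171,000) is divided into 3 shares of ₹57,000: Osric, Vidar, and Gita each take ₹57,000.
Sione's share (₹171,000) passes entirely to Wendel.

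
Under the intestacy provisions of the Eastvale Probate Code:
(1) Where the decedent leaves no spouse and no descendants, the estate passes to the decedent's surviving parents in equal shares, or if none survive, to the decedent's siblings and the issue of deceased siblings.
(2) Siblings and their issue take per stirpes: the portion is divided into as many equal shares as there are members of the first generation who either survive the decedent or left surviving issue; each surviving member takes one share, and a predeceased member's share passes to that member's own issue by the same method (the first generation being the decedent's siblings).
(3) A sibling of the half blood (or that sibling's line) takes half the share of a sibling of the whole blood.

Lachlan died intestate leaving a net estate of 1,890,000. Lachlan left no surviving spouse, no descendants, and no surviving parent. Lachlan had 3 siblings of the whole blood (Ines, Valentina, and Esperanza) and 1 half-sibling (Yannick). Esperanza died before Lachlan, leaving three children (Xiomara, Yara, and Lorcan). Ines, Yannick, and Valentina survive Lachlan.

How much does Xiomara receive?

Xiomara receives 180,000.

The entire 1,890,000 passes to the siblings and their issue.
Counting each half-blood sibling's line as half a unit, there are 7/2 units in 1,890,000, so one unit is 540,000. Whole-blood lines (Ines, Valentina, and Esperanza) take 540,000 each; half-blood lines (Yannick) take 270,000 each.
Esperanza's share (540,000) is divided into 3 shares of 180,000: Xiomara, Yara, and Lorcan each take 180,000.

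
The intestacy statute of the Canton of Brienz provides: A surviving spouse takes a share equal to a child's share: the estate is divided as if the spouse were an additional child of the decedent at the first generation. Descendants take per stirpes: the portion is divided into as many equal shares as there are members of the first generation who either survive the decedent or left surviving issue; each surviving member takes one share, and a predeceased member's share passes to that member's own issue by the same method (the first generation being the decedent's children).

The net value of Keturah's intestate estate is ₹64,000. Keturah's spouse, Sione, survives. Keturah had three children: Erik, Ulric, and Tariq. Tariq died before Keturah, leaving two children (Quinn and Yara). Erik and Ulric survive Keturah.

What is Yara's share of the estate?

Yara receives ₹8,000.

The spouse counts as an additional share at the children's level, so there are 4 primary shares of ₹16,000. Sione takes one such share (₹16,000).
The children's combined portion (₹48,000) is divided into 3 shares of ₹16,000: Erik and Ulric each take ₹16,000; Tariq's ₹16,000 share passes to Tariq's issue.
Tariq's share (₹16,000) is divided into 2 shares of ₹8,000: Quinn and Yara each take ₹8,000.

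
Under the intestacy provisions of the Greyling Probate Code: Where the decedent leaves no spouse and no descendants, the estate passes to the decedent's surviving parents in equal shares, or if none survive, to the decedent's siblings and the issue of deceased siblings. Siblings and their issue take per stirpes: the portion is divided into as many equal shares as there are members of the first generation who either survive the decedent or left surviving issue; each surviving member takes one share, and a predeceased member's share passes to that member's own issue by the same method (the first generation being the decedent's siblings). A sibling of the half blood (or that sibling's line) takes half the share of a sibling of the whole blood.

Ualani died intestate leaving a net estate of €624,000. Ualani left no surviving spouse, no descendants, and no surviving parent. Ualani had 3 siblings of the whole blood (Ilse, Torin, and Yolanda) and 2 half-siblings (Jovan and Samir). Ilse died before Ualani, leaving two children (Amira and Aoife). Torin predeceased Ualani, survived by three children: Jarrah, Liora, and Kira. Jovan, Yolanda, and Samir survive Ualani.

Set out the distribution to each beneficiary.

Amira: €78,000; Aoife: €78,000; Jovan: €78,000; Jarrah: €52,000; Liora: €52,000; Kira: €52,000; Yolanda: €156,000; Samir: €78,000

The entire €624,000 passes to the siblings and their issue.
Counting each half-blood sibling's line as half a unit, there are 4 units in €624,000, so one unit is €156,000. Whole-blood lines (Ilse, Torin, and Yolanda) take €156,000 each; half-blood lines (Jovan and Samir) take €78,000 each.
Ilse's share (€156,000) is divided into 2 shares of €78,000: Amira and Aoife each take €78,000.
Torin's share (€156,000) is divided into 3 shares of €52,000: Jarrah, Liora, and Kira each take €52,000.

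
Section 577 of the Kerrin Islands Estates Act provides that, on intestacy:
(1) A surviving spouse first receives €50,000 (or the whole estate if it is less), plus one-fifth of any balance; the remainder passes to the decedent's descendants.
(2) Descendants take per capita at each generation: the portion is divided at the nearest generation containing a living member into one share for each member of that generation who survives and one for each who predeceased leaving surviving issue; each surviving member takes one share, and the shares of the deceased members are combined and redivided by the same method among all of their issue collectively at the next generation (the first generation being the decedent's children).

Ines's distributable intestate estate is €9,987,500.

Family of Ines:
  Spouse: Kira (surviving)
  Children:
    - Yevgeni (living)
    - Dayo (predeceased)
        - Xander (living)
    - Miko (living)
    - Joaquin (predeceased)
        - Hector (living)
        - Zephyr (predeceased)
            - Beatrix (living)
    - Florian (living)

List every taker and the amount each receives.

Kira first takes €50,000, leaving a balance of €9,937,500. Kira then takes one-fifth of the balance (€1,987,500), for a total of €2,037,500. The remaining €7,950,000 passes to the descendants.
The descendants' portion (€7,950,000) is divided at the children's generation into 5 shares of €1,590,000. Yevgeni, Miko, and Florian each take €1,590,000. The 2 shares of the deceased (Dayo and Joaquin) are combined into a pool of €3,180,000.
That pool (€3,180,000) is divided at the grandchildren's generation into 3 shares of €1,060,000. Xander and Hector each take €1,060,000. The remaining share for the deceased Zephyr (€1,060,000) is carried to the next generation.
That pool (€1,060,000) passes entirely to Beatrix, the sole taker at the great-grandchildren's generation.

Kira: €2,037,500; Yevgeni: €1,590,000; Xander: €1,060,000; Miko: €1,590,000; Hector: €1,060,000; Beatrix: €1,060,000; Florian: €1,590,000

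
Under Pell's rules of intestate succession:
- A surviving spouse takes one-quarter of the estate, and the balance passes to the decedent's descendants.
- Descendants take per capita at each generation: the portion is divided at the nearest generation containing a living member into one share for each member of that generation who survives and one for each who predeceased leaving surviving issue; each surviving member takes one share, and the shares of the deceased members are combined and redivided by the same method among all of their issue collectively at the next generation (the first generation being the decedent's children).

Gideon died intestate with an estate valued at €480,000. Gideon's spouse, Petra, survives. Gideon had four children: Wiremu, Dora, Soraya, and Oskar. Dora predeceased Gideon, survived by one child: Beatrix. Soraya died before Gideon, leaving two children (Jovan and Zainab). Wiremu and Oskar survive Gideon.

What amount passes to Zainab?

Zainab receives €60,000.

Petra takes one-quarter of €480,000 = €120,000. The remaining €360,000 passes to the descendants.
The descendants' portion (€360,000) is divided at the children's generation into 4 shares of €90,000. Wiremu and Oskar each take €90,000. The 2 shares of the deceased (Dora and Soraya) are combined into a pool of €180,000.
That pool (€180,000) is divided at the grandchildren's generation equally among Beatrix, Jovan, and Zainab: €60,000 each.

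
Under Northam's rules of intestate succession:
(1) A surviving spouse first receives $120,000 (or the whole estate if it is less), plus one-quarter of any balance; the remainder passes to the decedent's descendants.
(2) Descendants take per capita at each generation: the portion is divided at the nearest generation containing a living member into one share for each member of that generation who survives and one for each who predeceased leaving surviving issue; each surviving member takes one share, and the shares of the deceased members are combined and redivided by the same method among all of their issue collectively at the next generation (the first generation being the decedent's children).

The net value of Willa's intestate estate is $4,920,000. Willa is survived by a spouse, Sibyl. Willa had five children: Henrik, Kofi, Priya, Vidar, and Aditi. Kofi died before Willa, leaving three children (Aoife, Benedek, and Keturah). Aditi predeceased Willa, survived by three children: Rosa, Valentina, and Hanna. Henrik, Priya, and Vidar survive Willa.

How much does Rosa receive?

Sibyl first takes $120,000, leaving a balance of $4,800,000. Sibyl then takes one-quarter of the balance ($1,200,000), for a total of $1,320,000. The remaining $3,600,000 passes to the descendants.
The descendants' portion ($3,600,000) is divided at the children's generation into 5 shares of $720,000. Henrik, Priya, and Vidar each take $720,000. The 2 shares of the deceased (Kofi and Aditi) are combined into a pool of $1,440,000.
That pool ($1,440,000) is divided at the grandchildren's generation equally among Aoife, Benedek, Keturah, Rosa, Valentina, and Hanna: $240,000 each.

Rosa receives $240,000.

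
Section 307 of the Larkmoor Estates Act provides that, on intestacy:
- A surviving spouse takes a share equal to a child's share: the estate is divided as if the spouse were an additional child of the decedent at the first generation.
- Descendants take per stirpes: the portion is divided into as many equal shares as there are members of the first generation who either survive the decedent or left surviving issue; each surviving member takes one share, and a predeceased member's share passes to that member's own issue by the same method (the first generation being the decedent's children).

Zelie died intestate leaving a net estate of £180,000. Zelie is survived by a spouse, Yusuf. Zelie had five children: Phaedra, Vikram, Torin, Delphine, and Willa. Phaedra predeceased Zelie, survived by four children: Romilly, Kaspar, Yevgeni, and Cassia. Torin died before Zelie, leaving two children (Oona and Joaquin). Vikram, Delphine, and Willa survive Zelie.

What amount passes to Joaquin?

The spouse counts as an additional share at the children's level, so there are 6 primary shares of £30,000. Yusuf takes one such share (£30,000).
The children's combined portion (£150,000) is divided into 5 shares of £30,000: Vikram, Delphine, and Willa each take £30,000; Phaedra's £30,000 share passes to Phaedra's issue; Torin's £30,000 share passes to Torin's issue.
Phaedra's share (£30,000) is divided into 4 shares of £7,500: Romilly, Kaspar, Yevgeni, and Cassia each take £7,500.
Torin's share (£30,000) is divided into 2 shares of £15,000: Oona and Joaquin each take £15,000.

Joaquin receives £15,000.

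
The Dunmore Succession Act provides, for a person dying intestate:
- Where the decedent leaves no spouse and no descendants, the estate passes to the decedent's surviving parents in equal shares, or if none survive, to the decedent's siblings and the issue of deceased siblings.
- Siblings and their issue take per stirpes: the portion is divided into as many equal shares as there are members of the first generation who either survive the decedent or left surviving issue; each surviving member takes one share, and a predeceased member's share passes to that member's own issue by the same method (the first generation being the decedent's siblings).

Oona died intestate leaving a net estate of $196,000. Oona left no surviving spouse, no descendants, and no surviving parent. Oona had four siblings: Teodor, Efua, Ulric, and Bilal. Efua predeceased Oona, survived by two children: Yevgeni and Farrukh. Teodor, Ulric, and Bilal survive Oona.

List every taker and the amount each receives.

Teodor: $49,000; Yevgeni: $24,500; Farrukh: $24,500; Ulric: $49,000; Bilal: $49,000

The entire $196,000 passes to the siblings and their issue.
That amount ($196,000) is divided into 4 shares of $49,000: Teodor, Ulric, and Bilal each take $49,000; Efua's $49,000 share passes to Efua's issue.
Efua's share ($49,000) is divided into 2 shares of $24,500: Yevgeni and Farrukh each take $24,500.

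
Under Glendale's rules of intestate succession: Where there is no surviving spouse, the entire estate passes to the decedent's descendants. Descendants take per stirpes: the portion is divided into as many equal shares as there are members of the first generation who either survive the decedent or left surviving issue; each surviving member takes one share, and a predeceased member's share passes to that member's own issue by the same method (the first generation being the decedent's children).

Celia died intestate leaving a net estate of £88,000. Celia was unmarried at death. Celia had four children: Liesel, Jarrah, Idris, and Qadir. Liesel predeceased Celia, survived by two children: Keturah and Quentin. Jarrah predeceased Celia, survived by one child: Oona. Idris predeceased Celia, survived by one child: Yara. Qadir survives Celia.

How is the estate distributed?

The entire £88,000 passes to the descendants.
That amount (£88,000) is divided into 4 shares of £22,000: Qadir takes £22,000; Liesel's £22,000 share passes to Liesel's issue; Jarrah's £22,000 share passes to Jarrah's issue; Idris's £22,000 share passes to Idris's issue.
Liesel's share (£22,000) is divided into 2 shares of £11,000: Keturah and Quentin each take £11,000.
Jarrah's share (£22,000) passes entirely to Oona.
Idris's share (£22,000) passes entirely to Yara.

Keturah: £11,000; Quentin: £11,000; Oona: £22,000; Yara: £22,000; Qadir: £22,000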